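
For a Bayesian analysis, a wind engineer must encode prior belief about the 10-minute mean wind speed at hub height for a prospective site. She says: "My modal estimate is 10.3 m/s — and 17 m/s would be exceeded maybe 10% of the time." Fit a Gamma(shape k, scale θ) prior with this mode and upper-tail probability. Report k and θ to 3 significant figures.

Gamma(k,θ) with k>1 has mode (k−1)θ, so θ = 10.3/(k−1).
Need P(X < 17) = 0.9 with θ tied to k this way. Start at k = 2, θ = 10.3: P(X<17) ≈ 0.491.
Too low — raise k to concentrate. Iterating converges to k ≈ 8.51.
Then θ = 10.3/(8.51−1) ≈ 1.37.

k ≈ 8.51, θ ≈ 1.37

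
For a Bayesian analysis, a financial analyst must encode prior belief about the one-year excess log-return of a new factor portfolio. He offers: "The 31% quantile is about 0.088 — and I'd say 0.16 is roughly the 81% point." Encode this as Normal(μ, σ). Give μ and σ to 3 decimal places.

μ = 0.114, σ = 0.052

The p-quantile of Normal(μ,σ) is μ + z_p·σ, with z_{0.31} = -0.4959 and z_{0.81} = 0.8779.
Eliminate σ: μ = (z₂·x₁ − z₁·x₂)/(z₂ − z₁) = (0.8779·0.088 − (-0.4959)·0.16)/1.374 = 0.114.
Then σ = (x₂ − x₁)/(z₂ − z₁) = (0.16 − 0.088)/1.374 = 0.052.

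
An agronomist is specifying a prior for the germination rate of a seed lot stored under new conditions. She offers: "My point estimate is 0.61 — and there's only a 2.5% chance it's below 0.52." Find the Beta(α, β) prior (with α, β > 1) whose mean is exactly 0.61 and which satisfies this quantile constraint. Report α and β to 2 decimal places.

α ≈ 70.76, β ≈ 45.24

With mean 0.61 fixed, write α = 0.61s, β = 0.39s where s = α+β.
Need P(θ < 0.52) = 0.025 under Beta(0.61s, 0.39s). Normal approximation: (q−m)/√(m(1−m)/s) ≈ z_{0.025} = -1.96, so s ≈ 0.61·0.39·(-1.96)²/(0.52−0.61)² = 112.8.
At s = 112.8: P(θ<0.52) ≈ 0.027. Adjusting to match 0.025 gives s ≈ 116.00.
So α = 0.61·116.00 ≈ 70.76, β = 0.39·116.00 ≈ 45.24.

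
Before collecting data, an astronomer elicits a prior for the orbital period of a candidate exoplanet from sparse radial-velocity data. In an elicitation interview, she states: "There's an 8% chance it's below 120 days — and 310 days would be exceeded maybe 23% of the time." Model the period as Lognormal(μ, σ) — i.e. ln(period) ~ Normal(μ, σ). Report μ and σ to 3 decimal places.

If T ~ Lognormal(μ,σ) then ln T ~ Normal(μ,σ), so the p-quantile of ln T is μ + z_p·σ.
ln(120) = 4.787 and ln(310) = 5.737; z_{0.08} = -1.405, z_{0.77} = 0.7388.
σ = (5.737 − 4.787)/(0.7388 − (-1.405)) = 0.443.
μ = 4.787 − (-1.405)·0.443 = 5.409.

μ ≈ 5.409, σ ≈ 0.443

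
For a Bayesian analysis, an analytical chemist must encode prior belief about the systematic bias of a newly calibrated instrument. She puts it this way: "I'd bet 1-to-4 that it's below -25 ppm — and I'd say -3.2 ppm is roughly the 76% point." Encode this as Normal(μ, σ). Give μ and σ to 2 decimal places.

For Normal(μ,σ), the p-quantile is μ + z_p·σ. Here z_{0.2} = -0.8416, z_{0.76} = 0.7063.
So -25 = μ − 0.8416σ and -3.2 = μ + 0.7063σ.
Subtracting: σ = (-3.2 − -25)/(0.7063 − (-0.8416)) = 14.08.
Then μ = -25 − (-0.8416)·14.08 = -13.15.

μ = -13.15, σ = 14.08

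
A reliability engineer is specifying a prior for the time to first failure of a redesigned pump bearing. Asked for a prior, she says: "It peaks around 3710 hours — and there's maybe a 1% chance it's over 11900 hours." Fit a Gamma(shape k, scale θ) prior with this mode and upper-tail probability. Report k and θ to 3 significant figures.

k ≈ 4.26, θ ≈ 1140

Gamma(k,θ) with k>1 has mode (k−1)θ, so θ = 3710/(k−1).
Need P(X < 11900) = 0.99 with θ tied to k this way. Start at k = 2, θ = 3710: P(X<11900) ≈ 0.830.
Too low — raise k to concentrate. Iterating converges to k ≈ 4.26.
Then θ = 3710/(4.26−1) ≈ 1140.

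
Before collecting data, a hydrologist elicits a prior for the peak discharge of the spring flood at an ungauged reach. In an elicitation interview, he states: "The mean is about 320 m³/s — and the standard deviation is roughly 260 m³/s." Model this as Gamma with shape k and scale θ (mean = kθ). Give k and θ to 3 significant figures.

k ≈ 1.51, θ ≈ 211

For Gamma(k, scale θ): mean = kθ, variance = kθ², so CV = 1/√k.
CV = SD/mean = 260/320 = 0.8125, hence k = 1/CV² = 1.51.
Then θ = mean/k = 320/1.51 = 211.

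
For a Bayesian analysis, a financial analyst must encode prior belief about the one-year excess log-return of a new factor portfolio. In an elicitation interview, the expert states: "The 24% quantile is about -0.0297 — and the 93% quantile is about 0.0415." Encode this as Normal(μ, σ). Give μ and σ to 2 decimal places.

μ = -0.01, σ = 0.03

For Normal(μ,σ), the p-quantile is μ + z_p·σ. Here z_{0.24} = -0.7063, z_{0.93} = 1.476.
So -0.0297 = μ − 0.7063σ and 0.0415 = μ + 1.476σ.
Subtracting: σ = (0.0415 − -0.0297)/(1.476 − (-0.7063)) = 0.03.
Then μ = -0.0297 − (-0.7063)·0.03 = -0.01.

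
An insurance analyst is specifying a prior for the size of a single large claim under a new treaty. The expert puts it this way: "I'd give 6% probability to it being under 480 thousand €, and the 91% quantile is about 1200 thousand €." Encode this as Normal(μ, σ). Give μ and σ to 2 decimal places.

For Normal(μ,σ), the p-quantile is μ + z_p·σ. Here z_{0.06} = -1.555, z_{0.91} = 1.341.
So 480 = μ − 1.555σ and 1200 = μ + 1.341σ.
Subtracting: σ = (1200 − 480)/(1.341 − (-1.555)) = 248.66.
Then μ = 480 − (-1.555)·248.66 = 866.61.

μ = 866.61, σ = 248.66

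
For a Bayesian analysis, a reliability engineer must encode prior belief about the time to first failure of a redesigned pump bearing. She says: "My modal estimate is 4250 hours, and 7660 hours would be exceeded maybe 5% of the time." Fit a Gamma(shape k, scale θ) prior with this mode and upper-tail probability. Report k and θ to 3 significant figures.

k ≈ 9.03, θ ≈ 529

Gamma(k,θ) with k>1 has mode (k−1)θ, so θ = 4250/(k−1).
Need P(X < 7660) = 0.95 with θ tied to k this way. Start at k = 2, θ = 4250: P(X<7660) ≈ 0.538.
Too low — raise k to concentrate. Iterating converges to k ≈ 9.03.
Then θ = 4250/(9.03−1) ≈ 529.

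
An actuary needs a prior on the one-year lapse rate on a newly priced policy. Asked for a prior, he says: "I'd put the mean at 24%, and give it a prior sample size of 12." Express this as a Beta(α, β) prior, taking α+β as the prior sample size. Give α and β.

Under the effective-sample-size interpretation, Beta(α, β) has prior mean α/(α+β) and prior sample size α+β.
So α+β = 12 and α/(α+β) = 0.24, giving α = 0.24·12 = 2.88 and β = 12 − 2.88 = 9.12.

α = 2.88, β = 9.12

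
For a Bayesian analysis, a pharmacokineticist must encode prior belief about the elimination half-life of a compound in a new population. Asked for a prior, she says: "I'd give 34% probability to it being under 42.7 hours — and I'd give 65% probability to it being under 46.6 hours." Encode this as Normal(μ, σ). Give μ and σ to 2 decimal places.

For Normal(μ,σ), the p-quantile is μ + z_p·σ. Here z_{0.34} = -0.4125, z_{0.65} = 0.3853.
So 42.7 = μ − 0.4125σ and 46.6 = μ + 0.3853σ.
Subtracting: σ = (46.6 − 42.7)/(0.3853 − (-0.4125)) = 4.89.
Then μ = 42.7 − (-0.4125)·4.89 = 44.72.

μ = 44.72, σ = 4.89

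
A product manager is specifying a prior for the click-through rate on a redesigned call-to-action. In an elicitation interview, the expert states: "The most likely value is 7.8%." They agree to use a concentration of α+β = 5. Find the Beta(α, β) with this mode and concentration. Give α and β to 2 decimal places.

α = 1.23, β = 3.77

For α,β > 1 the Beta mode is (α−1)/(α+β−2). With α+β = 5, the mode is (α−1)/3.
Set (α−1)/3 = 0.078 → α = 1 + 0.078·3 = 1.23.
β = 5 − α = 3.77.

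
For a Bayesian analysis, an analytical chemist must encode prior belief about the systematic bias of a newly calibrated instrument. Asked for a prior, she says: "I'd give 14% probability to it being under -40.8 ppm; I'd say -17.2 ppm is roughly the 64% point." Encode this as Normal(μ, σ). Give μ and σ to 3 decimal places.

For Normal(μ,σ), the p-quantile is μ + z_p·σ. Here z_{0.14} = -1.08, z_{0.64} = 0.3585.
So -40.8 = μ − 1.08σ and -17.2 = μ + 0.3585σ.
Subtracting: σ = (-17.2 − -40.8)/(0.3585 − (-1.08)) = 16.403.
Then μ = -40.8 − (-1.08)·16.403 = -23.080.

μ = -23.080, σ = 16.403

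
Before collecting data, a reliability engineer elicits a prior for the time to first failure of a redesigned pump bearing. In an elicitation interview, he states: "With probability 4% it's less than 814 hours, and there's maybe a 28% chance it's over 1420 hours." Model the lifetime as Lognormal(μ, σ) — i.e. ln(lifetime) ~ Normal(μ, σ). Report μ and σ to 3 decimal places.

μ ≈ 7.119, σ ≈ 0.238

If T ~ Lognormal(μ,σ) then ln T ~ Normal(μ,σ), so the p-quantile of ln T is μ + z_p·σ.
ln(814) = 6.702 and ln(1420) = 7.258; z_{0.04} = -1.751, z_{0.72} = 0.5828.
σ = (7.258 − 6.702)/(0.5828 − (-1.751)) = 0.238.
μ = 6.702 − (-1.751)·0.238 = 7.119.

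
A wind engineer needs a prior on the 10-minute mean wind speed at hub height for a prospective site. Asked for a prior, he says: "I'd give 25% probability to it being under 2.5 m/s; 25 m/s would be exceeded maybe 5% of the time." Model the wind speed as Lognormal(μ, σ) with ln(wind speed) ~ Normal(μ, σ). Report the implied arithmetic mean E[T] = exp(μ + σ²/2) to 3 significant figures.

If T ~ Lognormal(μ,σ) then ln T ~ Normal(μ,σ), so the p-quantile of ln T is μ + z_p·σ.
ln(2.5) = 0.9163 and ln(25) = 3.219; z_{0.25} = -0.6745, z_{0.95} = 1.645.
σ = (3.219 − 0.9163)/(1.645 − (-0.6745)) = 0.993.
μ = 0.9163 − (-0.6745)·0.993 = 1.586.
E[T] = exp(μ + σ²/2) = exp(1.586 + 0.4928) = 7.99 m/s.

E[T] ≈ 7.99 m/s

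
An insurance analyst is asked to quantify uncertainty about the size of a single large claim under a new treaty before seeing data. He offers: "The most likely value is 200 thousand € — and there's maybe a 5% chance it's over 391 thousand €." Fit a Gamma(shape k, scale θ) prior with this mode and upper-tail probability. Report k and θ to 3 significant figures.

k ≈ 7.18, θ ≈ 32.4

Gamma(k,θ) with k>1 has mode (k−1)θ, so θ = 200/(k−1).
Need P(X < 391) = 0.95 with θ tied to k this way. Start at k = 2, θ = 200: P(X<391) ≈ 0.582.
Too low — raise k to concentrate. Iterating converges to k ≈ 7.18.
Then θ = 200/(7.18−1) ≈ 32.4.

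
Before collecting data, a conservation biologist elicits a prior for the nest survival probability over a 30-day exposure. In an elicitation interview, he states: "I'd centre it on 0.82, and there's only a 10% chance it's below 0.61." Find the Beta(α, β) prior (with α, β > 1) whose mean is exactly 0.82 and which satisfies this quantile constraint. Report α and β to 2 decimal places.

With mean 0.82 fixed, write α = 0.82s, β = 0.18s where s = α+β.
Need P(θ < 0.61) = 0.1 under Beta(0.82s, 0.18s). Normal approximation: (q−m)/√(m(1−m)/s) ≈ z_{0.1} = -1.28, so s ≈ 0.82·0.18·(-1.28)²/(0.61−0.82)² = 5.5.
At s = 5.5: P(θ<0.61) ≈ 0.106. Adjusting to match 0.1 gives s ≈ 5.93.
So α = 0.82·5.93 ≈ 4.86, β = 0.18·5.93 ≈ 1.07.

α ≈ 4.86, β ≈ 1.07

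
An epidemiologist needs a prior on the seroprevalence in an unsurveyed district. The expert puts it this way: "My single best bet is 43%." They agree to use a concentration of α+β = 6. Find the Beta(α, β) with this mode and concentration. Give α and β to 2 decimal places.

For α,β > 1 the Beta mode is (α−1)/(α+β−2). With α+β = 6, the mode is (α−1)/4.
Set (α−1)/4 = 0.43 → α = 1 + 0.43·4 = 2.72.
β = 6 − α = 3.28.

α = 2.72, β = 3.28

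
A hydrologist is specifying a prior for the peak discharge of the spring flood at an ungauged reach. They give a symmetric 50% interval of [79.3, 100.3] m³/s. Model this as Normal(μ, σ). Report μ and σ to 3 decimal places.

μ = 89.800, σ = 15.567

A symmetric 50% interval runs μ ± z·σ with z = 0.6745.
Half-width = 10.5, so σ = 10.5/0.6745 = 15.567.
μ is the interval midpoint, 89.800.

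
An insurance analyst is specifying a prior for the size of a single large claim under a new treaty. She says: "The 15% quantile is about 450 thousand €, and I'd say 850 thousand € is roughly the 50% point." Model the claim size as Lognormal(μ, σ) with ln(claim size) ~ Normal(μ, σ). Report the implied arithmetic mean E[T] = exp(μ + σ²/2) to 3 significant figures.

If T ~ Lognormal(μ,σ) then ln T ~ Normal(μ,σ), so the p-quantile of ln T is μ + z_p·σ.
ln(450) = 6.109 and ln(850) = 6.745; z_{0.15} = -1.036, z_{0.5} = 0.
σ = (6.745 − 6.109)/(0 − (-1.036)) = 0.614.
μ = 6.109 − (-1.036)·0.614 = 6.745.
E[T] = exp(μ + σ²/2) = exp(6.745 + 0.1883) = 1030 thousand €.

E[T] ≈ 1030 thousand €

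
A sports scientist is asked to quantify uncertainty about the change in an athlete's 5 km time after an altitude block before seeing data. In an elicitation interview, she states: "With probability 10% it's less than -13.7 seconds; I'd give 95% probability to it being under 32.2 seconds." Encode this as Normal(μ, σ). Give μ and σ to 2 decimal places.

The p-quantile of Normal(μ,σ) is μ + z_p·σ, with z_{0.1} = -1.282 and z_{0.95} = 1.645.
Eliminate σ: μ = (z₂·x₁ − z₁·x₂)/(z₂ − z₁) = (1.645·-13.7 − (-1.282)·32.2)/2.926 = 6.40.
Then σ = (x₂ − x₁)/(z₂ − z₁) = (32.2 − -13.7)/2.926 = 15.68.

μ = 6.40, σ = 15.68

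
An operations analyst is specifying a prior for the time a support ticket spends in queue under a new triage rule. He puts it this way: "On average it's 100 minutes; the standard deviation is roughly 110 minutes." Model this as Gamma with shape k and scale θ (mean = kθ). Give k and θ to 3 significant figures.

k ≈ 0.826, θ ≈ 121

For Gamma(k, scale θ): mean = kθ, variance = kθ², so CV = 1/√k.
CV = SD/mean = 110/100 = 1.1, hence k = 1/CV² = 0.826.
Then θ = mean/k = 100/0.826 = 121.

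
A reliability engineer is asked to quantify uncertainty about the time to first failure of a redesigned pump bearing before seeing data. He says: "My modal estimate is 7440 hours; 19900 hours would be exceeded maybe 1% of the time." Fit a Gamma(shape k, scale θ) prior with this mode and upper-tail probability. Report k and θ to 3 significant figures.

k ≈ 5.78, θ ≈ 1560

Gamma(k,θ) with k>1 has mode (k−1)θ, so θ = 7440/(k−1).
Need P(X < 19900) = 0.99 with θ tied to k this way. Start at k = 2, θ = 7440: P(X<19900) ≈ 0.747.
Too low — raise k to concentrate. Iterating converges to k ≈ 5.78.
Then θ = 7440/(5.78−1) ≈ 1560.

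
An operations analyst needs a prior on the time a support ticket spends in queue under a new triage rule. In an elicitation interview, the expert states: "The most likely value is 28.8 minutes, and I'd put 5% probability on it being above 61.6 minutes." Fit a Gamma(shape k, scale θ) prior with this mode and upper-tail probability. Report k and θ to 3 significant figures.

Gamma(k,θ) with k>1 has mode (k−1)θ, so θ = 28.8/(k−1).
Need P(X < 61.6) = 0.95 with θ tied to k this way. Start at k = 2, θ = 28.8: P(X<61.6) ≈ 0.630.
Too low — raise k to concentrate. Iterating converges to k ≈ 5.77.
Then θ = 28.8/(5.77−1) ≈ 6.04.

k ≈ 5.77, θ ≈ 6.04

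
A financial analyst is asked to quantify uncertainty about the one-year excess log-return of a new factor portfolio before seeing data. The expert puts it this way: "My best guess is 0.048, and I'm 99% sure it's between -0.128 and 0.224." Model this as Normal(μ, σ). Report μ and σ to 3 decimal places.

A symmetric 99% interval runs μ ± z·σ with z = 2.576.
Half-width = 0.176, so σ = 0.176/2.576 = 0.068.
μ is the stated best guess, 0.048.

μ = 0.048, σ = 0.068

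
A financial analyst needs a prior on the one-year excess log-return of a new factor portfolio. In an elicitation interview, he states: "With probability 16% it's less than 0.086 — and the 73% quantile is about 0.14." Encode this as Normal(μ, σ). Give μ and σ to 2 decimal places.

μ = 0.12, σ = 0.03

The p-quantile of Normal(μ,σ) is μ + z_p·σ, with z_{0.16} = -0.9945 and z_{0.73} = 0.6128.
Eliminate σ: μ = (z₂·x₁ − z₁·x₂)/(z₂ − z₁) = (0.6128·0.086 − (-0.9945)·0.14)/1.607 = 0.12.
Then σ = (x₂ − x₁)/(z₂ − z₁) = (0.14 − 0.086)/1.607 = 0.03.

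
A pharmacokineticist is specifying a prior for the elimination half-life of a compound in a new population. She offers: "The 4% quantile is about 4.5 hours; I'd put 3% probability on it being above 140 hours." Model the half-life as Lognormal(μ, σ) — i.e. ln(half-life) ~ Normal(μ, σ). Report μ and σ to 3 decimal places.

If T ~ Lognormal(μ,σ) then ln T ~ Normal(μ,σ), so the p-quantile of ln T is μ + z_p·σ.
ln(4.5) = 1.504 and ln(140) = 4.942; z_{0.04} = -1.751, z_{0.97} = 1.881.
σ = (4.942 − 1.504)/(1.881 − (-1.751)) = 0.947.
μ = 1.504 − (-1.751)·0.947 = 3.161.

μ ≈ 3.161, σ ≈ 0.947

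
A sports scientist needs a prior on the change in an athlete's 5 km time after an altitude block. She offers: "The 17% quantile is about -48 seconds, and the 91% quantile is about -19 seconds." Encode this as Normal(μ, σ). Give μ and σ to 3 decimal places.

μ = -35.943, σ = 12.637

The p-quantile of Normal(μ,σ) is μ + z_p·σ, with z_{0.17} = -0.9542 and z_{0.91} = 1.341.
Eliminate σ: μ = (z₂·x₁ − z₁·x₂)/(z₂ − z₁) = (1.341·-48 − (-0.9542)·-19)/2.295 = -35.943.
Then σ = (x₂ − x₁)/(z₂ − z₁) = (-19 − -48)/2.295 = 12.637.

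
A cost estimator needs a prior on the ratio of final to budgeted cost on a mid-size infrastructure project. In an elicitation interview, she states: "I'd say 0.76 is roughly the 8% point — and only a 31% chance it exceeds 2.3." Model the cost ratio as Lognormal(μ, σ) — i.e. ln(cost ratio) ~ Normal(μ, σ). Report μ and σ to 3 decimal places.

If T ~ Lognormal(μ,σ) then ln T ~ Normal(μ,σ), so the p-quantile of ln T is μ + z_p·σ.
ln(0.76) = -0.2744 and ln(2.3) = 0.8329; z_{0.08} = -1.405, z_{0.69} = 0.4959.
σ = (0.8329 − -0.2744)/(0.4959 − (-1.405)) = 0.583.
μ = -0.2744 − (-1.405)·0.583 = 0.544.

μ ≈ 0.544, σ ≈ 0.583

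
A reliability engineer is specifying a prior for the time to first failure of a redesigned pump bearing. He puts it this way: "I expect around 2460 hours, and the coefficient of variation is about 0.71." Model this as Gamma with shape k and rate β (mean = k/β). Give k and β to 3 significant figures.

For Gamma(k, rate β): mean = k/β, variance = k/β², so CV = 1/√k.
CV = 0.71, hence k = 1/CV² = 1.98.
Then β = k/mean = 1.98/2460 = 0.000806.

k ≈ 1.98, β ≈ 0.000806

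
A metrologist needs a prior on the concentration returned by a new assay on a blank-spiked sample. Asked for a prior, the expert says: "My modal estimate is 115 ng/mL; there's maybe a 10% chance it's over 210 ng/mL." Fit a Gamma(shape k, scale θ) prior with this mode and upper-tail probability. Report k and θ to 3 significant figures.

Gamma(k,θ) with k>1 has mode (k−1)θ, so θ = 115/(k−1).
Need P(X < 210) = 0.9 with θ tied to k this way. Start at k = 2, θ = 115: P(X<210) ≈ 0.545.
Too low — raise k to concentrate. Iterating converges to k ≈ 6.26.
Then θ = 115/(6.26−1) ≈ 21.9.

k ≈ 6.26, θ ≈ 21.9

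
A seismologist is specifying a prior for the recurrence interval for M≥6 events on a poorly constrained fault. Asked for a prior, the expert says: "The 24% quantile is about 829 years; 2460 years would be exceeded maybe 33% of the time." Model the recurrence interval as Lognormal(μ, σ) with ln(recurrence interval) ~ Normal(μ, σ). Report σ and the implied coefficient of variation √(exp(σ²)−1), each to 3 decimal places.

If T ~ Lognormal(μ,σ) then ln T ~ Normal(μ,σ), so the p-quantile of ln T is μ + z_p·σ.
ln(829) = 6.72 and ln(2460) = 7.808; z_{0.24} = -0.7063, z_{0.67} = 0.4399.
σ = (7.808 − 6.72)/(0.4399 − (-0.7063)) = 0.949.
μ = 6.72 − (-0.7063)·0.949 = 7.390.
CV = √(exp(σ²)−1) = √(exp(0.9005)−1) = 1.209.

σ ≈ 0.949, CV ≈ 1.209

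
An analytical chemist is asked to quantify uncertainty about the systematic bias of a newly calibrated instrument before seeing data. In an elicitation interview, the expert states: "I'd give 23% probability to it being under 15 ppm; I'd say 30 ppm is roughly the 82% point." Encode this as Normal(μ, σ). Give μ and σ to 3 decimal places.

The p-quantile of Normal(μ,σ) is μ + z_p·σ, with z_{0.23} = -0.7388 and z_{0.82} = 0.9154.
Eliminate σ: μ = (z₂·x₁ − z₁·x₂)/(z₂ − z₁) = (0.9154·15 − (-0.7388)·30)/1.654 = 21.700.
Then σ = (x₂ − x₁)/(z₂ − z₁) = (30 − 15)/1.654 = 9.068.

μ = 21.700, σ = 9.068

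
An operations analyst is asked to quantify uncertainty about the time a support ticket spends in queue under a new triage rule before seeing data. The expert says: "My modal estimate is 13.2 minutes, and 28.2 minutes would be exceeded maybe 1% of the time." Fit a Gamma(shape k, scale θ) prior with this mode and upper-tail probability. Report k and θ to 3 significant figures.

Gamma(k,θ) with k>1 has mode (k−1)θ, so θ = 13.2/(k−1).
Need P(X < 28.2) = 0.99 with θ tied to k this way. Start at k = 2, θ = 13.2: P(X<28.2) ≈ 0.630.
Too low — raise k to concentrate. Iterating converges to k ≈ 9.42.
Then θ = 13.2/(9.42−1) ≈ 1.57.

k ≈ 9.42, θ ≈ 1.57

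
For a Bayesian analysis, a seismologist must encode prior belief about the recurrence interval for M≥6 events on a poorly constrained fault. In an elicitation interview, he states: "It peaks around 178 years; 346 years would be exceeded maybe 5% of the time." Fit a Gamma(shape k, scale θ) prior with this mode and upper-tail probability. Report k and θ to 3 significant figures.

Gamma(k,θ) with k>1 has mode (k−1)θ, so θ = 178/(k−1).
Need P(X < 346) = 0.95 with θ tied to k this way. Start at k = 2, θ = 178: P(X<346) ≈ 0.579.
Too low — raise k to concentrate. Iterating converges to k ≈ 7.28.
Then θ = 178/(7.28−1) ≈ 28.3.

k ≈ 7.28, θ ≈ 28.3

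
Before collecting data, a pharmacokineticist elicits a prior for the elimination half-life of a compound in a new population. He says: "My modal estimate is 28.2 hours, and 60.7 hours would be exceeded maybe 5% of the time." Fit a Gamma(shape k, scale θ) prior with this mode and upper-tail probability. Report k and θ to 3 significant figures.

k ≈ 5.69, θ ≈ 6.01

Gamma(k,θ) with k>1 has mode (k−1)θ, so θ = 28.2/(k−1).
Need P(X < 60.7) = 0.95 with θ tied to k this way. Start at k = 2, θ = 28.2: P(X<60.7) ≈ 0.634.
Too low — raise k to concentrate. Iterating converges to k ≈ 5.69.
Then θ = 28.2/(5.69−1) ≈ 6.01.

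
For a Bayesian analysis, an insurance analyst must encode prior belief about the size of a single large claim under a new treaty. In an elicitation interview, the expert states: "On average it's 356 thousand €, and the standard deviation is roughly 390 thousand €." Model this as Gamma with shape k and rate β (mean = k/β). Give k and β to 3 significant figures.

k ≈ 0.833, β ≈ 0.00234

For Gamma(k, rate β): mean = k/β, variance = k/β², so CV = 1/√k.
CV = SD/mean = 390/356 = 1.096, hence k = 1/CV² = 0.833.
Then β = k/mean = 0.833/356 = 0.00234.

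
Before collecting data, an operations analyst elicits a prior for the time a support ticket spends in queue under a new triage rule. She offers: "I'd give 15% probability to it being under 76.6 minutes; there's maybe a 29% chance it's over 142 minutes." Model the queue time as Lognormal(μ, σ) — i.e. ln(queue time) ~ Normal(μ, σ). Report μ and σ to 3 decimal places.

μ ≈ 4.741, σ ≈ 0.388

If T ~ Lognormal(μ,σ) then ln T ~ Normal(μ,σ), so the p-quantile of ln T is μ + z_p·σ.
ln(76.6) = 4.339 and ln(142) = 4.956; z_{0.15} = -1.036, z_{0.71} = 0.5534.
σ = (4.956 − 4.339)/(0.5534 − (-1.036)) = 0.388.
μ = 4.339 − (-1.036)·0.388 = 4.741.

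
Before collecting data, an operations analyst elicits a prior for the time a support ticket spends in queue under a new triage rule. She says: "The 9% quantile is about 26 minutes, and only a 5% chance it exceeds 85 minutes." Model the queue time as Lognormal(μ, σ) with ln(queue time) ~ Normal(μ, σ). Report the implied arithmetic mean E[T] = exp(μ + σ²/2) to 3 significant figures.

E[T] ≈ 47.9 minutes

If T ~ Lognormal(μ,σ) then ln T ~ Normal(μ,σ), so the p-quantile of ln T is μ + z_p·σ.
ln(26) = 3.258 and ln(85) = 4.443; z_{0.09} = -1.341, z_{0.95} = 1.645.
σ = (4.443 − 3.258)/(1.645 − (-1.341)) = 0.397.
μ = 3.258 − (-1.341)·0.397 = 3.790.
E[T] = exp(μ + σ²/2) = exp(3.790 + 0.0787) = 47.9 minutes.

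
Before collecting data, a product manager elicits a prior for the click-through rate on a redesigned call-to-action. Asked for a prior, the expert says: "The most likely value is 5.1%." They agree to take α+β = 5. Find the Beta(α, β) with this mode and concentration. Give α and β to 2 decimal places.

α = 1.15, β = 3.85

For α,β > 1 the Beta mode is (α−1)/(α+β−2). With α+β = 5, the mode is (α−1)/3.
Set (α−1)/3 = 0.051 → α = 1 + 0.051·3 = 1.15.
β = 5 − α = 3.85.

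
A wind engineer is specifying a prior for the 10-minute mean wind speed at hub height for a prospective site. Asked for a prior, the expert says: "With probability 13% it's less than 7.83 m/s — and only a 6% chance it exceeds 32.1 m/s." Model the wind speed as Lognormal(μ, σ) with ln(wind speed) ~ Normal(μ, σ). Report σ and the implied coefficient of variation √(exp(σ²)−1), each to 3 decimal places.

σ ≈ 0.526, CV ≈ 0.565

If T ~ Lognormal(μ,σ) then ln T ~ Normal(μ,σ), so the p-quantile of ln T is μ + z_p·σ.
ln(7.83) = 2.058 and ln(32.1) = 3.469; z_{0.13} = -1.126, z_{0.94} = 1.555.
σ = (3.469 − 2.058)/(1.555 − (-1.126)) = 0.526.
μ = 2.058 − (-1.126)·0.526 = 2.651.
CV = √(exp(σ²)−1) = √(exp(0.2769)−1) = 0.565.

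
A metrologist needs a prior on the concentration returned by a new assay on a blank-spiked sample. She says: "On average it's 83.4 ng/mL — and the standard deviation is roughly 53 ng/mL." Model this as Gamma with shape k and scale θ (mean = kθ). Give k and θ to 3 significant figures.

k ≈ 2.48, θ ≈ 33.7

For Gamma(k, scale θ): mean = kθ, variance = kθ², so CV = 1/√k.
CV = SD/mean = 53/83.4 = 0.6355, hence k = 1/CV² = 2.48.
Then θ = mean/k = 83.4/2.48 = 33.7.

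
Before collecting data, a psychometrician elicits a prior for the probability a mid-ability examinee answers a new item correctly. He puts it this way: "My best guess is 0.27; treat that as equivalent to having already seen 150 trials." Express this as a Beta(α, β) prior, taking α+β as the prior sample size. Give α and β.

Under the effective-sample-size interpretation, Beta(α, β) has prior mean α/(α+β) and prior sample size α+β.
So α+β = 150 and α/(α+β) = 0.27, giving α = 0.27·150 = 40.5 and β = 150 − 40.5 = 109.5.

α = 40.5, β = 109.5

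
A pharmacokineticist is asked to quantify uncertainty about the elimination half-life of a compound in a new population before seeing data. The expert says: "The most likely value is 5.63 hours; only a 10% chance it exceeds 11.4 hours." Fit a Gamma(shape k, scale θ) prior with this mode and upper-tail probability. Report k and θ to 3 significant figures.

Gamma(k,θ) with k>1 has mode (k−1)θ, so θ = 5.63/(k−1).
Need P(X < 11.4) = 0.9 with θ tied to k this way. Start at k = 2, θ = 5.63: P(X<11.4) ≈ 0.601.
Too low — raise k to concentrate. Iterating converges to k ≈ 4.85.
Then θ = 5.63/(4.85−1) ≈ 1.46.

k ≈ 4.85, θ ≈ 1.46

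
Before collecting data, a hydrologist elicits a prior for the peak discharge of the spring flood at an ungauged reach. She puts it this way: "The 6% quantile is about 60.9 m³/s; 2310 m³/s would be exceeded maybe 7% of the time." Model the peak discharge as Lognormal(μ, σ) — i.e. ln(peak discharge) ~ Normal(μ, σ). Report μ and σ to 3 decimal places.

If T ~ Lognormal(μ,σ) then ln T ~ Normal(μ,σ), so the p-quantile of ln T is μ + z_p·σ.
ln(60.9) = 4.109 and ln(2310) = 7.745; z_{0.06} = -1.555, z_{0.93} = 1.476.
σ = (7.745 − 4.109)/(1.476 − (-1.555)) = 1.200.
μ = 4.109 − (-1.555)·1.200 = 5.974.

μ ≈ 5.974, σ ≈ 1.200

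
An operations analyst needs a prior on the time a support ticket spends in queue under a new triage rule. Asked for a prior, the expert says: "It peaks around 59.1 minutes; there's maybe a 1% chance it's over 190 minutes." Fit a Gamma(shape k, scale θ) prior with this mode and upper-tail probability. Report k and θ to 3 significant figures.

Gamma(k,θ) with k>1 has mode (k−1)θ, so θ = 59.1/(k−1).
Need P(X < 190) = 0.99 with θ tied to k this way. Start at k = 2, θ = 59.1: P(X<190) ≈ 0.831.
Too low — raise k to concentrate. Iterating converges to k ≈ 4.25.
Then θ = 59.1/(4.25−1) ≈ 18.2.

k ≈ 4.25, θ ≈ 18.2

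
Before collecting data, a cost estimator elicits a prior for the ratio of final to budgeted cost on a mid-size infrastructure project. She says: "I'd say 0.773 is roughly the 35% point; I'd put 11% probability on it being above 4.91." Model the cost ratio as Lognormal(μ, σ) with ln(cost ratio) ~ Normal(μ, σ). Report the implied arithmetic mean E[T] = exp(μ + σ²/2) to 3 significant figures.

If T ~ Lognormal(μ,σ) then ln T ~ Normal(μ,σ), so the p-quantile of ln T is μ + z_p·σ.
ln(0.773) = -0.2575 and ln(4.91) = 1.591; z_{0.35} = -0.3853, z_{0.89} = 1.227.
σ = (1.591 − -0.2575)/(1.227 − (-0.3853)) = 1.147.
μ = -0.2575 − (-0.3853)·1.147 = 0.184.
E[T] = exp(μ + σ²/2) = exp(0.184 + 0.6578) = 2.32.

E[T] ≈ 2.32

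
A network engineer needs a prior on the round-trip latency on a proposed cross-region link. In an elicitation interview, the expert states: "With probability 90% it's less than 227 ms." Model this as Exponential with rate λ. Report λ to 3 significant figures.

P(T < 227.0) = 1 − e^(−λ·227.0) = 0.9, so λ = −ln(1−0.9)/227.0 = −ln(0.1)/227.0 = 0.0101.

λ ≈ 0.0101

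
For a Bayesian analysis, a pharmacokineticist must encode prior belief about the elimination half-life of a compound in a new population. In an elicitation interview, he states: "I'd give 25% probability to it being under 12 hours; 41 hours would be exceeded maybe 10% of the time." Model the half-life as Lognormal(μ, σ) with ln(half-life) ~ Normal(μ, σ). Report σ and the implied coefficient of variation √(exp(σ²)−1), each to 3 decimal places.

σ ≈ 0.628, CV ≈ 0.696

If T ~ Lognormal(μ,σ) then ln T ~ Normal(μ,σ), so the p-quantile of ln T is μ + z_p·σ.
ln(12) = 2.485 and ln(41) = 3.714; z_{0.25} = -0.6745, z_{0.9} = 1.282.
σ = (3.714 − 2.485)/(1.282 − (-0.6745)) = 0.628.
μ = 2.485 − (-0.6745)·0.628 = 2.909.
CV = √(exp(σ²)−1) = √(exp(0.3946)−1) = 0.696.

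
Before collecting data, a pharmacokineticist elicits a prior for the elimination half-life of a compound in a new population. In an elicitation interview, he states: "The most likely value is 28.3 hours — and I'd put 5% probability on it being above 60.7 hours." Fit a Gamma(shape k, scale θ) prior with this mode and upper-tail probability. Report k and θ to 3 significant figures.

k ≈ 5.74, θ ≈ 5.98

Gamma(k,θ) with k>1 has mode (k−1)θ, so θ = 28.3/(k−1).
Need P(X < 60.7) = 0.95 with θ tied to k this way. Start at k = 2, θ = 28.3: P(X<60.7) ≈ 0.632.
Too low — raise k to concentrate. Iterating converges to k ≈ 5.74.
Then θ = 28.3/(5.74−1) ≈ 5.98.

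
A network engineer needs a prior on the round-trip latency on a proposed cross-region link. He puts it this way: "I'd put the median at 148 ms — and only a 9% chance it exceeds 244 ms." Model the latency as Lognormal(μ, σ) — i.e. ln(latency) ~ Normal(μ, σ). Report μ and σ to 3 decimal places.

μ ≈ 4.997, σ ≈ 0.373

If T ~ Lognormal(μ,σ) then ln T ~ Normal(μ,σ), so the p-quantile of ln T is μ + z_p·σ.
ln(148) = 4.997 and ln(244) = 5.497; z_{0.5} = 0, z_{0.91} = 1.341.
σ = (5.497 − 4.997)/(1.341 − (0)) = 0.373.
μ = 4.997 − (0)·0.373 = 4.997.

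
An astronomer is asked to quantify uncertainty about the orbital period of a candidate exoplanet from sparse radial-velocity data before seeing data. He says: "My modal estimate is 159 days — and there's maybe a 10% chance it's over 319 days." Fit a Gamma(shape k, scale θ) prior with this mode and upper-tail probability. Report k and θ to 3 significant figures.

k ≈ 4.96, θ ≈ 40.2

Gamma(k,θ) with k>1 has mode (k−1)θ, so θ = 159/(k−1).
Need P(X < 319) = 0.9 with θ tied to k this way. Start at k = 2, θ = 159: P(X<319) ≈ 0.596.
Too low — raise k to concentrate. Iterating converges to k ≈ 4.96.
Then θ = 159/(4.96−1) ≈ 40.2.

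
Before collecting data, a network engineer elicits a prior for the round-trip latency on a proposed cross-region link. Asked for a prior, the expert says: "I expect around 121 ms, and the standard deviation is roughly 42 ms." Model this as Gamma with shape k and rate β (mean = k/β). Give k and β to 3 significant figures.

For Gamma(k, rate β): mean = k/β, variance = k/β², so CV = 1/√k.
CV = SD/mean = 42/121 = 0.3471, hence k = 1/CV² = 8.3.
Then β = k/mean = 8.3/121 = 0.0686.

k ≈ 8.3, β ≈ 0.0686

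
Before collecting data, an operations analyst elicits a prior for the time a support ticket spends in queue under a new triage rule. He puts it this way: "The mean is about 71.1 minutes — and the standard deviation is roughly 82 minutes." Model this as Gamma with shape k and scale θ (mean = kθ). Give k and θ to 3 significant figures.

k ≈ 0.752, θ ≈ 94.6

For Gamma(k, scale θ): mean = kθ, variance = kθ², so CV = 1/√k.
CV = SD/mean = 82/71.1 = 1.153, hence k = 1/CV² = 0.752.
Then θ = mean/k = 71.1/0.752 = 94.6.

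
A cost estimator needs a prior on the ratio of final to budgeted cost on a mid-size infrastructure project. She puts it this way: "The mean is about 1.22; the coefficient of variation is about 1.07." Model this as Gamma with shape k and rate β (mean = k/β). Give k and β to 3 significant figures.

For Gamma(k, rate β): mean = k/β, variance = k/β², so CV = 1/√k.
CV = 1.07, hence k = 1/CV² = 0.873.
Then β = k/mean = 0.873/1.22 = 0.716.

k ≈ 0.873, β ≈ 0.716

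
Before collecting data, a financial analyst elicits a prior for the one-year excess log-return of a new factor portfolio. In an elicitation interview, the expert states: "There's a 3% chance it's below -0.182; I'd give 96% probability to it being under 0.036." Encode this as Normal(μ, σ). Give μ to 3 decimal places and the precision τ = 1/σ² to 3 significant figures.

For Normal(μ,σ), the p-quantile is μ + z_p·σ. Here z_{0.03} = -1.881, z_{0.96} = 1.751.
So -0.182 = μ − 1.881σ and 0.036 = μ + 1.751σ.
Subtracting: σ = (0.036 − -0.182)/(1.751 − (-1.881)) = 0.060.
Then μ = -0.182 − (-1.881)·0.060 = -0.069.
Precision τ = 1/σ² = 1/0.06003² = 277.

μ = -0.069, τ = 277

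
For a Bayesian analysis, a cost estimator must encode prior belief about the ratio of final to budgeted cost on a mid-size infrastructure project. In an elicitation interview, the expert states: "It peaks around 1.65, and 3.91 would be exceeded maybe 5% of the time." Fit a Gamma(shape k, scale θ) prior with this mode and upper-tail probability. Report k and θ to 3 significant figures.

Gamma(k,θ) with k>1 has mode (k−1)θ, so θ = 1.65/(k−1).
Need P(X < 3.91) = 0.95 with θ tied to k this way. Start at k = 2, θ = 1.65: P(X<3.91) ≈ 0.685.
Too low — raise k to concentrate. Iterating converges to k ≈ 4.67.
Then θ = 1.65/(4.67−1) ≈ 0.45.

k ≈ 4.67, θ ≈ 0.45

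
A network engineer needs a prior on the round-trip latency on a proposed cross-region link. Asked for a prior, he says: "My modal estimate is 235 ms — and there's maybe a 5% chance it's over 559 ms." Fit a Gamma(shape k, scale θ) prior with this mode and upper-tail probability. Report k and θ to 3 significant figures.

k ≈ 4.64, θ ≈ 64.6

Gamma(k,θ) with k>1 has mode (k−1)θ, so θ = 235/(k−1).
Need P(X < 559) = 0.95 with θ tied to k this way. Start at k = 2, θ = 235: P(X<559) ≈ 0.687.
Too low — raise k to concentrate. Iterating converges to k ≈ 4.64.
Then θ = 235/(4.64−1) ≈ 64.6.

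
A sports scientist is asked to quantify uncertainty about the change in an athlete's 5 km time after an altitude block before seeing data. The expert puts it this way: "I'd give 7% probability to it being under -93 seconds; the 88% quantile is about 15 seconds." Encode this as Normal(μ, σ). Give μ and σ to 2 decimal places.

μ = -32.87, σ = 40.74

The p-quantile of Normal(μ,σ) is μ + z_p·σ, with z_{0.07} = -1.476 and z_{0.88} = 1.175.
Eliminate σ: μ = (z₂·x₁ − z₁·x₂)/(z₂ − z₁) = (1.175·-93 − (-1.476)·15)/2.651 = -32.87.
Then σ = (x₂ − x₁)/(z₂ − z₁) = (15 − -93)/2.651 = 40.74.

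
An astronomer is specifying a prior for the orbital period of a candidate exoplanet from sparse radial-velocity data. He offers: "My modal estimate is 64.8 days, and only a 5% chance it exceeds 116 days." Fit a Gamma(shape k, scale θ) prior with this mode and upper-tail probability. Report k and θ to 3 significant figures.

k ≈ 9.22, θ ≈ 7.88

Gamma(k,θ) with k>1 has mode (k−1)θ, so θ = 64.8/(k−1).
Need P(X < 116) = 0.95 with θ tied to k this way. Start at k = 2, θ = 64.8: P(X<116) ≈ 0.534.
Too low — raise k to concentrate. Iterating converges to k ≈ 9.22.
Then θ = 64.8/(9.22−1) ≈ 7.88.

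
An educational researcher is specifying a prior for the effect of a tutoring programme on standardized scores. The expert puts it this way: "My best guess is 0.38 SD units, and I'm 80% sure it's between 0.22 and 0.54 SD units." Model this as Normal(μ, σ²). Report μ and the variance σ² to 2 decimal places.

μ = 0.38, σ² = 0.02

A symmetric 80% interval runs μ ± z·σ with z = 1.282.
Half-width = 0.16, so σ = 0.16/1.282 = 0.125 and σ² = 0.02.
μ is the stated best guess, 0.38.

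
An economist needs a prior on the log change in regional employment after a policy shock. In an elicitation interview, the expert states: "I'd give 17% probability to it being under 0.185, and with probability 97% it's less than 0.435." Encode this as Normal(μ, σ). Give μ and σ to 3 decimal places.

The p-quantile of Normal(μ,σ) is μ + z_p·σ, with z_{0.17} = -0.9542 and z_{0.97} = 1.881.
Eliminate σ: μ = (z₂·x₁ − z₁·x₂)/(z₂ − z₁) = (1.881·0.185 − (-0.9542)·0.435)/2.835 = 0.269.
Then σ = (x₂ − x₁)/(z₂ − z₁) = (0.435 − 0.185)/2.835 = 0.088.

μ = 0.269, σ = 0.088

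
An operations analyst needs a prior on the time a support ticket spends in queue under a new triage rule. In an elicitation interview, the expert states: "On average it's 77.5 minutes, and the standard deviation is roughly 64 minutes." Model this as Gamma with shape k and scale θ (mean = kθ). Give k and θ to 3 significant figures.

k ≈ 1.47, θ ≈ 52.9

For Gamma(k, scale θ): mean = kθ, variance = kθ², so CV = 1/√k.
CV = SD/mean = 64/77.5 = 0.8258, hence k = 1/CV² = 1.47.
Then θ = mean/k = 77.5/1.47 = 52.9.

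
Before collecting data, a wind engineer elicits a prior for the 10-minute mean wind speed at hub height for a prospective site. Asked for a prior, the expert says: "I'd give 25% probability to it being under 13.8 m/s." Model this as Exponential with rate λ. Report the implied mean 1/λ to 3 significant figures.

mean ≈ 48 m/s

P(T < 13.8) = 1 − e^(−λ·13.8) = 0.25, so λ = −ln(1−0.25)/13.8 = −ln(0.75)/13.8 = 0.0208.
Mean = 1/λ = 48 m/s.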